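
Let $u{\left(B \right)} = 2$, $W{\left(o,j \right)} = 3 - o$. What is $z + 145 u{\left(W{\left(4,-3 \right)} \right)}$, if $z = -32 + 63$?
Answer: $321$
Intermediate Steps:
$z = 31$
$z + 145 u{\left(W{\left(4,-3 \right)} \right)} = 31 + 145 \cdot 2 = 31 + 290 = 321$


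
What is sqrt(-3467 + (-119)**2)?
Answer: sqrt(10694) ≈ 103.41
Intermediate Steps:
sqrt(-3467 + (-119)**2) = sqrt(-3467 + 14161) = sqrt(10694)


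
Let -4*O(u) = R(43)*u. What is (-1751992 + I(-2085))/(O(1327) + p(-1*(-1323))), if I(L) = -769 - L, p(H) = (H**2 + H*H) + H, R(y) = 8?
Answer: -1750676/3499327 ≈ -0.50029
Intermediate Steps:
O(u) = -2*u
p(H) = H + 2*H**2 (p(H) = (H**2 + H**2) + H = 2*H**2 + H = H + 2*H**2)
(-1751992 + I(-2085))/(O(1327) + p(-1*(-1323))) = (-1751992 + (-769 - 1*(-2085)))/(-2*1327 + (-1*(-1323))*(1 + 2*(-1*(-1323)))) = (-1751992 + (-769 + 2085))/(-2654 + 1323*(1 + 2*1323)) = (-1751992 + 1316)/(-2654 + 1323*(1 + 2646)) = -1750676/(-2654 + 1323*2647) = -1750676/(-2654 + 3501981) = -1750676/3499327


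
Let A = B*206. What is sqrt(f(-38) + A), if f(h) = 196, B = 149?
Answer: sqrt(30890) ≈ 175.76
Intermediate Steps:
A = 30694 (A = 149*206 = 30694)
sqrt(f(-38) + A) = sqrt(196 + 30694) = sqrt(30890)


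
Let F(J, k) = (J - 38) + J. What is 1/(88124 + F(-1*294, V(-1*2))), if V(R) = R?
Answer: 1/87498 ≈ 1.1429e-5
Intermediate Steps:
F(J, k) = -38 + 2*J (F(J, k) = (-38 + J) + J = -38 + 2*J)
1/(88124 + F(-1*294, V(-1*2))) = 1/(88124 + (-38 + 2*(-1*294))) = 1/(88124 + (-38 + 2*(-294))) = 1/(88124 + (-38 - 588)) = 1/(88124 - 626) = 1/87498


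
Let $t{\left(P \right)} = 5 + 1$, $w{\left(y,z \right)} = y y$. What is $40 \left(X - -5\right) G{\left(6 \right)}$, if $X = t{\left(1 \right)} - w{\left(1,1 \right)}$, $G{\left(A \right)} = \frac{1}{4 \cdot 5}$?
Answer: $20$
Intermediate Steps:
$G{\left(A \right)} = \frac{1}{20}$
$w{\left(y,z \right)} = y^{2}$
$t{\left(P \right)} = 6$
$X = 5$ ($X = 6 - 1^{2} = 6 - 1 = 5$)
$40 \left(X - -5\right) G{\left(6 \right)} = 40 \left(5 - -5\right) \frac{1}{20} = 40 \left(5 + 5\right) \frac{1}{20} = 40 \cdot 10 \cdot \frac{1}{20} = 400 \cdot \frac{1}{20} = 20$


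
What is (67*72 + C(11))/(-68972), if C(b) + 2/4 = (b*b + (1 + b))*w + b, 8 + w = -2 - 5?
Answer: -5679/137944 ≈ -0.041169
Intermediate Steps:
w = -15 (w = -8 + (-2 - 5) = -8 - 7 = -15)
C(b) = -31/2 - 15*b² - 14*b (C(b) = -½ + ((b*b + (1 + b))*(-15) + b) = -½ + ((b² + (1 + b))*(-15) + b) = -½ + ((1 + b + b²)*(-15) + b) = -½ + ((-15 - 15*b - 15*b²) + b) = -½ + (-15 - 15*b² - 14*b) = -31/2 - 15*b² - 14*b)
(67*72 + C(11))/(-68972) = (67*72 + (-31/2 - 15*11² - 14*11))/(-68972) = (4824 + (-31/2 - 15*121 - 154))*(-1/68972) = (4824 + (-31/2 - 1815 - 154))*(-1/68972) = (4824 - 3969/2)*(-1/68972) = (5679/2)*(-1/68972) = -5679/137944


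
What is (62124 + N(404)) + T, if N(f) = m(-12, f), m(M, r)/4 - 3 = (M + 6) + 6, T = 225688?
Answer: 287824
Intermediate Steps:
m(M, r) = 60 + 4*M (m(M, r) = 12 + 4*((M + 6) + 6) = 12 + 4*((6 + M) + 6) = 12 + 4*(12 + M) = 12 + (48 + 4*M) = 60 + 4*M)
N(f) = 12 (N(f) = 60 + 4*(-12) = 60 - 48 = 12)
(62124 + N(404)) + T = (62124 + 12) + 225688 = 62136 + 225688 = 287824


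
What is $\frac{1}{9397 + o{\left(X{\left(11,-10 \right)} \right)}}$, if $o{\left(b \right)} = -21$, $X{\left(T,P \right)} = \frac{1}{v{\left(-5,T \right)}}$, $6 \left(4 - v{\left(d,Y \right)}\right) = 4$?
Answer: $\frac{1}{9376} \approx 0.00010666$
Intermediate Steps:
$v{\left(d,Y \right)} = \frac{10}{3}$ ($v{\left(d,Y \right)} = 4 - \frac{2}{3} = \frac{10}{3}$)
$X{\left(T,P \right)} = \frac{3}{10}$ ($X{\left(T,P \right)} = \frac{1}{\frac{10}{3}} = \frac{3}{10}$)
$\frac{1}{9397 + o{\left(X{\left(11,-10 \right)} \right)}} = \frac{1}{9397 - 21} = \frac{1}{9376}$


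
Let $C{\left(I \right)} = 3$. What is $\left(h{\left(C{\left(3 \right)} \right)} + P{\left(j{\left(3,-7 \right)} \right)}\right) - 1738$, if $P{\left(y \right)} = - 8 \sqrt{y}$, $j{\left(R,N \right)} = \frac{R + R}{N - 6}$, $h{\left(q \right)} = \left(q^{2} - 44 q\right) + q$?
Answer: $-1858 - \frac{8 i \sqrt{78}}{13} \approx -1858.0 - 5.4349 i$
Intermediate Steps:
$h{\left(q \right)} = q^{2} - 43 q$
$j{\left(R,N \right)} = \frac{2 R}{-6 + N}$
$\left(h{\left(C{\left(3 \right)} \right)} + P{\left(j{\left(3,-7 \right)} \right)}\right) - 1738 = \left(3 \left(-43 + 3\right) - 8 \sqrt{2 \cdot 3 \frac{1}{-6 - 7}}\right) - 1738 = \left(3 \left(-40\right) - 8 \sqrt{2 \cdot 3 \frac{1}{-13}}\right) - 1738 = \left(-120 - 8 \sqrt{2 \cdot 3 \left(- \frac{1}{13}\right)}\right) - 1738 = \left(-120 - 8 \sqrt{- \frac{6}{13}}\right) - 1738 = \left(-120 - 8 \frac{i \sqrt{78}}{13}\right) - 1738 = \left(-120 - \frac{8 i \sqrt{78}}{13}\right) - 1738 = -1858 - \frac{8 i \sqrt{78}}{13}$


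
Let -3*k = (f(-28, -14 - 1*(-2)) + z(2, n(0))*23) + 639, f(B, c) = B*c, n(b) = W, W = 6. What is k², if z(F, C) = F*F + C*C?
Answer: 3591025/9 ≈ 3.9900e+5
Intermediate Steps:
n(b) = 6
z(F, C) = C² + F² (z(F, C) = F² + C² = C² + F²)
k = -1895/3 (k = -((-28*(-14 - 1*(-2)) + (6² + 2²)*23) + 639)/3 = -((-28*(-14 + 2) + (36 + 4)*23) + 639)/3 = -((-28*(-12) + 40*23) + 639)/3 = -((336 + 920) + 639)/3 = -(1256 + 639)/3 = -⅓*1895 = -1895/3 ≈ -631.67)
k² = (-1895/3)² = 3591025/9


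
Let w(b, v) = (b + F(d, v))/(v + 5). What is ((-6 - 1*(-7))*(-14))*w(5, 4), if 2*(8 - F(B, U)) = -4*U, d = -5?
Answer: -98/3 ≈ -32.667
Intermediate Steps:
F(B, U) = 8 + 2*U (F(B, U) = 8 - (-2)*U = 8 + 2*U)
w(b, v) = (8 + b + 2*v)/(5 + v) (w(b, v) = (b + (8 + 2*v))/(v + 5) = (8 + b + 2*v)/(5 + v))
((-6 - 1*(-7))*(-14))*w(5, 4) = ((-6 - 1*(-7))*(-14))*((8 + 5 + 2*4)/(5 + 4)) = ((-6 + 7)*(-14))*((8 + 5 + 8)/9) = (1*(-14))*((⅑)*21) = -14*7/3 = -98/3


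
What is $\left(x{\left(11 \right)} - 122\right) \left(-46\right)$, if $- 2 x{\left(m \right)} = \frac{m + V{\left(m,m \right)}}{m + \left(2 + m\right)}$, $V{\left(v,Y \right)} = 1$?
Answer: $\frac{11247}{2} \approx 5623.5$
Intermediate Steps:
$x{\left(m \right)} = - \frac{1 + m}{2 \left(2 + 2 m\right)}$ ($x{\left(m \right)} = - \frac{\left(m + 1\right) \frac{1}{m + \left(2 + m\right)}}{2} = - \frac{\left(1 + m\right) \frac{1}{2 + 2 m}}{2} = - \frac{\frac{1}{2 + 2 m} \left(1 + m\right)}{2} = - \frac{1 + m}{2 \left(2 + 2 m\right)}$)
$\left(x{\left(11 \right)} - 122\right) \left(-46\right) = \left(- \frac{1}{4} - 122\right) \left(-46\right) = \left(- \frac{489}{4}\right) \left(-46\right) = \frac{11247}{2}$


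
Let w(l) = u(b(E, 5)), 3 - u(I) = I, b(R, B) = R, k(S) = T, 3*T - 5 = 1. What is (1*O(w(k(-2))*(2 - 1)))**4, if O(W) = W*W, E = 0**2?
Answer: 6561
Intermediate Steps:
T = 2 (T = 5/3 + (1/3)*1 = 5/3 + 1/3 = 2)
k(S) = 2
E = 0
u(I) = 3 - I
w(l) = 3 (w(l) = 3 - 1*0 = 3 + 0 = 3)
O(W) = W**2
(1*O(w(k(-2))*(2 - 1)))**4 = (1*(3*(2 - 1))**2)**4 = (1*(3*1)**2)**4 = (1*3**2)**4 = (1*9)**4 = 9**4 = 6561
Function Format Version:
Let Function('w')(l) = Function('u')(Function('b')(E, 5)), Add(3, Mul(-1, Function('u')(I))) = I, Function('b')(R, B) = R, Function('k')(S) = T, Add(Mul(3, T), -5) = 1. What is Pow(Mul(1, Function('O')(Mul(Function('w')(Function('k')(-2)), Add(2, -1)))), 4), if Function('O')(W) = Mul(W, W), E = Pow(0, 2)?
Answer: 6561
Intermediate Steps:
T = 2 (T = Add(Rational(5, 3), Mul(Rational(1, 3), 1)) = Add(Rational(5, 3), Rational(1, 3)) = 2)
Function('k')(S) = 2
E = 0
Function('u')(I) = Add(3, Mul(-1, I))
Function('w')(l) = 3 (Function('w')(l) = Add(3, Mul(-1, 0)) = Add(3, 0) = 3)
Function('O')(W) = Pow(W, 2)
Pow(Mul(1, Function('O')(Mul(Function('w')(Function('k')(-2)), Add(2, -1)))), 4) = Pow(Mul(1, Pow(Mul(3, Add(2, -1)), 2)), 4) = Pow(Mul(1, Pow(Mul(3, 1), 2)), 4) = Pow(Mul(1, Pow(3, 2)), 4) = Pow(Mul(1, 9), 4) = Pow(9, 4) = 6561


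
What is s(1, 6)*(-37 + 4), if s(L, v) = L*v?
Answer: -198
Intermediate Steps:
s(1, 6)*(-37 + 4) = (1*6)*(-37 + 4) = 6*(-33) = -198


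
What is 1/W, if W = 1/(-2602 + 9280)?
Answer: 6678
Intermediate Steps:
W = 1/6678 ≈ 0.00014975
1/W = 1/(1/6678) = 6678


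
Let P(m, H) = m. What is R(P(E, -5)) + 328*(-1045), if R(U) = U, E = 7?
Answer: -342753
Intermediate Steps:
R(P(E, -5)) + 328*(-1045) = 7 + 328*(-1045) = 7 - 342760 = -342753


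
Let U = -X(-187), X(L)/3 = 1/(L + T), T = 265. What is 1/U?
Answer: -26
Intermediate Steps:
X(L) = 3/(265 + L) (X(L) = 3/(L + 265) = 3/(265 + L))
U = -1/26 (U = -3/(265 - 187) = -3/78 = -1*1/26 = -1/26 ≈ -0.038462)
1/U = 1/(-1/26) = -26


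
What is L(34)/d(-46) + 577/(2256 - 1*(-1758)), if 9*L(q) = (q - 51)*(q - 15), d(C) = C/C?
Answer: -47827/1338 ≈ -35.745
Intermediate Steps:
d(C) = 1
L(q) = (-51 + q)*(-15 + q)/9 (L(q) = ((q - 51)*(q - 15))/9 = ((-51 + q)*(-15 + q))/9 = (-51 + q)*(-15 + q)/9)
L(34)/d(-46) + 577/(2256 - 1*(-1758)) = (85 - 22/3*34 + (⅑)*34²)/1 + 577/(2256 - 1*(-1758)) = (85 - 748/3 + (⅑)*1156)*1 + 577/(2256 + 1758) = (85 - 748/3 + 1156/9)*1 + 577/4014 = -323/9*1 + 577*(1/4014) = -323/9 + 577/4014 = -47827/1338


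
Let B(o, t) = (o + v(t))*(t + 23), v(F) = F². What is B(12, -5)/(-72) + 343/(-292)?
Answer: -761/73 ≈ -10.425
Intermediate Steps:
B(o, t) = (23 + t)*(o + t²) (B(o, t) = (o + t²)*(t + 23) = (o + t²)*(23 + t) = (23 + t)*(o + t²))
B(12, -5)/(-72) + 343/(-292) = ((-5)³ + 23*12 + 23*(-5)² + 12*(-5))/(-72) + 343/(-292) = (-125 + 276 + 23*25 - 60)*(-1/72) + 343*(-1/292) = (-125 + 276 + 575 - 60)*(-1/72) - 343/292 = 666*(-1/72) - 343/292 = -37/4 - 343/292 = -761/73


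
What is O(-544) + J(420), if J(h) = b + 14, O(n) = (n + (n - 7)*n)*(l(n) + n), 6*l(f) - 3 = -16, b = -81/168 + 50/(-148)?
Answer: -1015775540473/6216 ≈ -1.6341e+8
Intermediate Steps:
b = -1699/2072 (b = -81*1/168 + 50*(-1/148) = -27/56 - 25/74 = -1699/2072 ≈ -0.81998)
l(f) = -13/6 (l(f) = ½ + (⅙)*(-16) = ½ - 8/3 = -13/6)
O(n) = (-13/6 + n)*(n + n*(-7 + n)) (O(n) = (n + (n - 7)*n)*(-13/6 + n) = (n + (-7 + n)*n)*(-13/6 + n) = (n + n*(-7 + n))*(-13/6 + n) = (-13/6 + n)*(n + n*(-7 + n)))
J(h) = 27309/2072 (J(h) = -1699/2072 + 14 = 27309/2072)
O(-544) + J(420) = (⅙)*(-544)*(78 - 49*(-544) + 6*(-544)²) + 27309/2072 = (⅙)*(-544)*(78 + 26656 + 6*295936) + 27309/2072 = (⅙)*(-544)*(78 + 26656 + 1775616) + 27309/2072 = (⅙)*(-544)*1802350 + 27309/2072 = -490239200/3 + 27309/2072 = -1015775540473/6216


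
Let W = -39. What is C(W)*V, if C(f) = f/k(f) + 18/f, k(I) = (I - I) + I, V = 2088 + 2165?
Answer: 29771/13 ≈ 2290.1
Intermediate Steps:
V = 4253
k(I) = I (k(I) = 0 + I = I)
C(f) = 1 + 18/f (C(f) = f/f + 18/f = 1 + 18/f)
C(W)*V = ((18 - 39)/(-39))*4253 = -1/39*(-21)*4253 = (7/13)*4253 = 29771/13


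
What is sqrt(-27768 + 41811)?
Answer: sqrt(14043) ≈ 118.50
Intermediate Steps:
sqrt(-27768 + 41811) = sqrt(14043)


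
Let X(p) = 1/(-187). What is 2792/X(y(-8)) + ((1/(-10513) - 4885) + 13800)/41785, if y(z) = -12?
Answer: -229352729999926/439285705 ≈ -5.2210e+5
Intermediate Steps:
X(p) = -1/187
2792/X(y(-8)) + ((1/(-10513) - 4885) + 13800)/41785 = 2792/(-1/187) + ((1/(-10513) - 4885) + 13800)/41785 = 2792*(-187) + ((-1/10513 - 4885) + 13800)*(1/41785) = -522104 + (-51356006/10513 + 13800)*(1/41785) = -522104 + (93723394/10513)*(1/41785) = -522104 + 93723394/439285705 = -229352729999926/439285705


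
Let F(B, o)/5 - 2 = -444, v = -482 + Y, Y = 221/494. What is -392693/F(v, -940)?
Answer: 392693/2210 ≈ 177.69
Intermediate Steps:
Y = 17/38 (Y = 221*(1/494) = 17/38 ≈ 0.44737)
v = -18299/38 (v = -482 + 17/38 = -18299/38 ≈ -481.55)
F(B, o) = -2210 (F(B, o) = 10 + 5*(-444) = 10 - 2220 = -2210)
-392693/F(v, -940) = -392693/(-2210) = -392693*(-1/2210) = 392693/2210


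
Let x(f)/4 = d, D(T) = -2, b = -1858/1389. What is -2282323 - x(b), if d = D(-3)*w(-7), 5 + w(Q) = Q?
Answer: -2282419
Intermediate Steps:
b = -1858/1389 (b = -1858*1/1389 = -1858/1389 ≈ -1.3377)
w(Q) = -5 + Q
d = 24 (d = -2*(-5 - 7) = -2*(-12) = 24)
x(f) = 96 (x(f) = 4*24 = 96)
-2282323 - x(b) = -2282323 - 1*96 = -2282323 - 96 = -2282419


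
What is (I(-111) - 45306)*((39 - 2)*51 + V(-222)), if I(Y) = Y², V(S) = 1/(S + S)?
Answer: -9211907865/148 ≈ -6.2243e+7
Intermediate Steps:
V(S) = 1/(2*S)
(I(-111) - 45306)*((39 - 2)*51 + V(-222)) = ((-111)² - 45306)*((39 - 2)*51 + (½)/(-222)) = (12321 - 45306)*(37*51 + (½)*(-1/222)) = -32985*(1887 - 1/444) = -32985*837827/444 = -9211907865/148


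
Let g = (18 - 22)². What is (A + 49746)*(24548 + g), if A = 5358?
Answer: 1353574656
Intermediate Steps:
g = 16 (g = (-4)² = 16)
(A + 49746)*(24548 + g) = (5358 + 49746)*(24548 + 16) = 55104*24564 = 1353574656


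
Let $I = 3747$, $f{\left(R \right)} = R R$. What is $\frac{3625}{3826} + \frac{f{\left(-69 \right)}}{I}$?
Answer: $\frac{10599487}{4778674} \approx 2.2181$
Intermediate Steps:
$f{\left(R \right)} = R^{2}$
$\frac{3625}{3826} + \frac{f{\left(-69 \right)}}{I} = \frac{3625}{3826} + \frac{\left(-69\right)^{2}}{3747} = 3625 \cdot \frac{1}{3826} + 4761 \cdot \frac{1}{3747} = \frac{3625}{3826} + \frac{1587}{1249} = \frac{10599487}{4778674}$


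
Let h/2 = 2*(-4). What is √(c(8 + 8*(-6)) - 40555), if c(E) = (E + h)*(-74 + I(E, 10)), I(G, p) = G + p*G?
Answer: I*√11771 ≈ 108.49*I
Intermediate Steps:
I(G, p) = G + G*p
h = -16 (h = 2*(2*(-4)) = 2*(-8) = -16)
c(E) = (-74 + 11*E)*(-16 + E) (c(E) = (E - 16)*(-74 + E*(1 + 10)) = (-16 + E)*(-74 + E*11) = (-16 + E)*(-74 + 11*E) = (-74 + 11*E)*(-16 + E))
√(c(8 + 8*(-6)) - 40555) = √((1184 - 250*(8 + 8*(-6)) + 11*(8 + 8*(-6))²) - 40555) = √((1184 - 250*(8 - 48) + 11*(8 - 48)²) - 40555) = √((1184 - 250*(-40) + 11*(-40)²) - 40555) = √((1184 + 10000 + 11*1600) - 40555) = √((1184 + 10000 + 17600) - 40555) = √(28784 - 40555) = √(-11771) = I*√11771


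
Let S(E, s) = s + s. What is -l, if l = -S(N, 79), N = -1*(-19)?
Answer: 158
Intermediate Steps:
N = 19
S(E, s) = 2*s
l = -158 (l = -2*79 = -1*158 = -158)
-l = -1*(-158) = 158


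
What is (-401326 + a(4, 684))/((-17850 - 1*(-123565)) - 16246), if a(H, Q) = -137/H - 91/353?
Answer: -566721037/126330228 ≈ -4.4860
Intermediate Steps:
a(H, Q) = -91/353 - 137/H (a(H, Q) = -137/H - 91*1/353 = -137/H - 91/353 = -91/353 - 137/H)
(-401326 + a(4, 684))/((-17850 - 1*(-123565)) - 16246) = (-401326 + (-91/353 - 137/4))/((-17850 - 1*(-123565)) - 16246) = (-401326 + (-91/353 - 137*1/4))/((-17850 + 123565) - 16246) = (-401326 + (-91/353 - 137/4))/(105715 - 16246) = (-401326 - 48725/1412)/89469 = -566721037/1412*1/89469 = -566721037/126330228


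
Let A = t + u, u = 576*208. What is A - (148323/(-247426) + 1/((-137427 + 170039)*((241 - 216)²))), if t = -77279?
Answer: 107241796879352537/2521580222500 ≈ 42530.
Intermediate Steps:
u = 119808
A = 42529 (A = -77279 + 119808 = 42529)
A - (148323/(-247426) + 1/((-137427 + 170039)*((241 - 216)²))) = 42529 - (148323/(-247426) + 1/((-137427 + 170039)*((241 - 216)²))) = 42529 - (148323*(-1/247426) + 1/(32612*(25²))) = 42529 - (-148323/247426 + (1/32612)/625) = 42529 - (-148323/247426 + (1/32612)*(1/625)) = 42529 - (-148323/247426 + 1/20382500) = 42529 - 1*(-1511596650037/2521580222500) = 42529 + 1511596650037/2521580222500 = 107241796879352537/2521580222500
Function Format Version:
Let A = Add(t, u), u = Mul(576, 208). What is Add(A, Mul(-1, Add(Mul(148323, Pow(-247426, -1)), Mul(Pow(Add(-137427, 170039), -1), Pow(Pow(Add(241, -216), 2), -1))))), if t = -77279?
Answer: Rational(107241796879352537, 2521580222500) ≈ 42530.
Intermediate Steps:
u = 119808
A = 42529 (A = Add(-77279, 119808) = 42529)
Add(A, Mul(-1, Add(Mul(148323, Pow(-247426, -1)), Mul(Pow(Add(-137427, 170039), -1), Pow(Pow(Add(241, -216), 2), -1))))) = Add(42529, Mul(-1, Add(Mul(148323, Pow(-247426, -1)), Mul(Pow(Add(-137427, 170039), -1), Pow(Pow(Add(241, -216), 2), -1))))) = Add(42529, Mul(-1, Add(Mul(148323, Rational(-1, 247426)), Mul(Pow(32612, -1), Pow(Pow(25, 2), -1))))) = Add(42529, Mul(-1, Add(Rational(-148323, 247426), Mul(Rational(1, 32612), Pow(625, -1))))) = Add(42529, Mul(-1, Add(Rational(-148323, 247426), Mul(Rational(1, 32612), Rational(1, 625))))) = Add(42529, Mul(-1, Add(Rational(-148323, 247426), Rational(1, 20382500)))) = Add(42529, Mul(-1, Rational(-1511596650037, 2521580222500))) = Add(42529, Rational(1511596650037, 2521580222500)) = Rational(107241796879352537, 2521580222500)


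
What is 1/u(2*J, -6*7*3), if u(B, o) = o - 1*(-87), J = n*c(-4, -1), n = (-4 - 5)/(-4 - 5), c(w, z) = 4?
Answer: -1/39 ≈ -0.025641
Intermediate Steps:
n = 1 (n = -9/(-9) = -9*(-1/9) = 1)
J = 4 (J = 1*4 = 4)
u(B, o) = 87 + o (u(B, o) = o + 87 = 87 + o)
1/u(2*J, -6*7*3) = 1/(87 - 6*7*3) = 1/(87 - 42*3) = 1/(87 - 126) = 1/(-39) = -1/39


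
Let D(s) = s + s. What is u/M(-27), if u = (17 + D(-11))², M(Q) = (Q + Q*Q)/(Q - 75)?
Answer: -425/117 ≈ -3.6325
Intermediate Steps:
M(Q) = (Q + Q²)/(-75 + Q)
D(s) = 2*s
u = 25 (u = (17 + 2*(-11))² = (17 - 22)² = (-5)² = 25)
u/M(-27) = 25/((-27*(1 - 27)/(-75 - 27))) = 25/((-27*(-26)/(-102))) = 25/((-27*(-1/102)*(-26))) = 25/(-117/17) = 25*(-17/117) = -425/117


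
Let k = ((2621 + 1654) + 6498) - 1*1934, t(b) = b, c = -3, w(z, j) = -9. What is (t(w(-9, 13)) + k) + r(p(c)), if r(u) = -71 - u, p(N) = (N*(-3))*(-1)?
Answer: 8768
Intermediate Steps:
p(N) = 3*N (p(N) = -3*N*(-1) = 3*N)
k = 8839 (k = (4275 + 6498) - 1934 = 10773 - 1934 = 8839)
(t(w(-9, 13)) + k) + r(p(c)) = (-9 + 8839) + (-71 - 3*(-3)) = 8830 + (-71 - 1*(-9)) = 8830 + (-71 + 9) = 8830 - 62 = 8768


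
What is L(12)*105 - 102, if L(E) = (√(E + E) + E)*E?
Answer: 15018 + 2520*√6 ≈ 21191.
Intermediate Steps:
L(E) = E*(E + √2*√E) (L(E) = (√(2*E) + E)*E = (√2*√E + E)*E = (E + √2*√E)*E = E*(E + √2*√E))
L(12)*105 - 102 = (12² + √2*12^(3/2))*105 - 102 = (144 + √2*(24*√3))*105 - 102 = (144 + 24*√6)*105 - 102 = (15120 + 2520*√6) - 102 = 15018 + 2520*√6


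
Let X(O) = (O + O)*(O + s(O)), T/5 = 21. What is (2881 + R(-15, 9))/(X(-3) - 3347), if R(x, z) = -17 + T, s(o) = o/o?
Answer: -2969/3335 ≈ -0.89025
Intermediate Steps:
T = 105 (T = 5*21 = 105)
s(o) = 1
R(x, z) = 88 (R(x, z) = -17 + 105 = 88)
X(O) = 2*O*(1 + O) (X(O) = (O + O)*(O + 1) = (2*O)*(1 + O) = 2*O*(1 + O))
(2881 + R(-15, 9))/(X(-3) - 3347) = (2881 + 88)/(2*(-3)*(1 - 3) - 3347) = 2969/(2*(-3)*(-2) - 3347) = 2969/(12 - 3347) = 2969/(-3335) = 2969*(-1/3335) = -2969/3335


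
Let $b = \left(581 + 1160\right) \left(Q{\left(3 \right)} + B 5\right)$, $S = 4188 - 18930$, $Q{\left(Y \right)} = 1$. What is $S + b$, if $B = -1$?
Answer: $-21706$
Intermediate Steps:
$S = -14742$ ($S = 4188 - 18930 = -14742$)
$b = -6964$ ($b = \left(581 + 1160\right) \left(1 - 5\right) = 1741 \left(1 - 5\right) = 1741 \left(-4\right) = -6964$)
$S + b = -14742 - 6964 = -21706$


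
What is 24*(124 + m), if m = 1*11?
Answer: 3240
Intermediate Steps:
m = 11
24*(124 + m) = 24*(124 + 11) = 24*135 = 3240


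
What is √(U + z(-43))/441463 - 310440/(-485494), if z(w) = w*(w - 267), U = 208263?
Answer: 155220/242747 + √221593/441463 ≈ 0.64050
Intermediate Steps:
z(w) = w*(-267 + w)
√(U + z(-43))/441463 - 310440/(-485494) = √(208263 - 43*(-267 - 43))/441463 - 310440/(-485494) = √(208263 - 43*(-310))*(1/441463) - 310440*(-1/485494) = √(208263 + 13330)*(1/441463) + 155220/242747 = √221593*(1/441463) + 155220/242747 = √221593/441463 + 155220/242747 = 155220/242747 + √221593/441463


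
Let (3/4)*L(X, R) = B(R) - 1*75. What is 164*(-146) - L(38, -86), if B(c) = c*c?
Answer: -101116/3 ≈ -33705.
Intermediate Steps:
B(c) = c²
L(X, R) = -100 + 4*R²/3 (L(X, R) = 4*(R² - 1*75)/3 = 4*(R² - 75)/3 = 4*(-75 + R²)/3 = -100 + 4*R²/3)
164*(-146) - L(38, -86) = 164*(-146) - (-100 + (4/3)*(-86)²) = -23944 - (-100 + (4/3)*7396) = -23944 - (-100 + 29584/3) = -23944 - 1*29284/3 = -23944 - 29284/3 = -101116/3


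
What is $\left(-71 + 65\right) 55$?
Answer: $-330$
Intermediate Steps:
$\left(-71 + 65\right) 55 = \left(-6\right) 55 = -330$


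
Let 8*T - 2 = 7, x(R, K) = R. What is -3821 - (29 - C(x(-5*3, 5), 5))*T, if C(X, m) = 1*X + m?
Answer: -30919/8 ≈ -3864.9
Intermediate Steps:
T = 9/8 (T = ¼ + (⅛)*7 = ¼ + 7/8 = 9/8 ≈ 1.1250)
C(X, m) = X + m
-3821 - (29 - C(x(-5*3, 5), 5))*T = -3821 - (29 - (-5*3 + 5))*9/8 = -3821 - (29 - (-15 + 5))*9/8 = -3821 - (29 - 1*(-10))*9/8 = -3821 - (29 + 10)*9/8 = -3821 - 39*9/8 = -3821 - 1*351/8 = -3821 - 351/8 = -30919/8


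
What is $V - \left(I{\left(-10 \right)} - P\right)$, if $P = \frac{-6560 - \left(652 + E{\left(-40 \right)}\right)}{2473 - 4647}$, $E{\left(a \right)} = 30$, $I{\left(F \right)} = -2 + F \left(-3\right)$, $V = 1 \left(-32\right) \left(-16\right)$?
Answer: $\frac{529729}{1087} \approx 487.33$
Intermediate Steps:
$V = 512$ ($V = \left(-32\right) \left(-16\right) = 512$)
$I{\left(F \right)} = -2 - 3 F$
$P = \frac{3621}{1087}$ ($P = \frac{-6560 - 682}{2473 - 4647} = \frac{-6560 - 682}{-2174} = \left(-6560 - 682\right) \left(- \frac{1}{2174}\right) = \left(-7242\right) \left(- \frac{1}{2174}\right) = \frac{3621}{1087} \approx 3.3312$)
$V - \left(I{\left(-10 \right)} - P\right) = 512 - \left(\left(-2 - -30\right) - \frac{3621}{1087}\right) = 512 - \left(\left(-2 + 30\right) - \frac{3621}{1087}\right) = 512 - \left(28 - \frac{3621}{1087}\right) = 512 - \frac{26815}{1087} = \frac{529729}{1087}$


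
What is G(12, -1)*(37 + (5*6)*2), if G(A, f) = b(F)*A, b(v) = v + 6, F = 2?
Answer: 9312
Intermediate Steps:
b(v) = 6 + v
G(A, f) = 8*A (G(A, f) = (6 + 2)*A = 8*A)
G(12, -1)*(37 + (5*6)*2) = (8*12)*(37 + (5*6)*2) = 96*(37 + 30*2) = 96*(37 + 60) = 96*97 = 9312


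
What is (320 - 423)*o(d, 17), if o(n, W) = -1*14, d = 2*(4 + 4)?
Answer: 1442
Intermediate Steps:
d = 16 (d = 2*8 = 16)
o(n, W) = -14
(320 - 423)*o(d, 17) = (320 - 423)*(-14) = -103*(-14) = 1442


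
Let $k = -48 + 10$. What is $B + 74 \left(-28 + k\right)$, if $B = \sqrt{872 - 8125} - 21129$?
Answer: $-26013 + i \sqrt{7253} \approx -26013.0 + 85.165 i$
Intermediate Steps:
$k = -38$
$B = -21129 + i \sqrt{7253}$ ($B = \sqrt{-7253} - 21129 = i \sqrt{7253} - 21129 = -21129 + i \sqrt{7253} \approx -21129.0 + 85.165 i$)
$B + 74 \left(-28 + k\right) = \left(-21129 + i \sqrt{7253}\right) + 74 \left(-28 - 38\right) = \left(-21129 + i \sqrt{7253}\right) + 74 \left(-66\right) = \left(-21129 + i \sqrt{7253}\right) - 4884 = -26013 + i \sqrt{7253}$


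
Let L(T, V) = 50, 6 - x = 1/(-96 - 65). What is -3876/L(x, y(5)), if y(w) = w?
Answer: -1938/25 ≈ -77.520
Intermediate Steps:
x = 967/161 (x = 6 - 1/(-96 - 65) = 6 - 1/(-161) = 6 - 1*(-1/161) = 6 + 1/161 = 967/161 ≈ 6.0062)
-3876/L(x, y(5)) = -3876/50 = -3876*1/50 = -1938/25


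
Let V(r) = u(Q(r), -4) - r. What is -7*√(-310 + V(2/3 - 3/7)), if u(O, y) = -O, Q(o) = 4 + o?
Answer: -2*I*√34671/3 ≈ -124.13*I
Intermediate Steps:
V(r) = -4 - 2*r (V(r) = -(4 + r) - r = (-4 - r) - r = -4 - 2*r)
-7*√(-310 + V(2/3 - 3/7)) = -7*√(-310 + (-4 - 2*(2/3 - 3/7))) = -7*√(-310 + (-4 - 2*(2*(⅓) - 3*⅐))) = -7*√(-310 + (-4 - 2*(⅔ - 3/7))) = -7*√(-310 + (-4 - 2*5/21)) = -7*√(-310 + (-4 - 10/21)) = -7*√(-310 - 94/21) = -2*I*√34671/3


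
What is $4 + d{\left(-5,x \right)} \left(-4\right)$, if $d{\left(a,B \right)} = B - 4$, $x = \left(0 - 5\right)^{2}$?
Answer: $-80$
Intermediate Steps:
$x = 25$ ($x = \left(-5\right)^{2} = 25$)
$d{\left(a,B \right)} = -4 + B$
$4 + d{\left(-5,x \right)} \left(-4\right) = 4 + \left(-4 + 25\right) \left(-4\right) = 4 + 21 \left(-4\right) = 4 - 84 = -80$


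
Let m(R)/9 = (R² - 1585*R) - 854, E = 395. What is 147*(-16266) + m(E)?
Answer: -6629238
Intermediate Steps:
m(R) = -7686 - 14265*R + 9*R² (m(R) = 9*((R² - 1585*R) - 854) = 9*(-854 + R² - 1585*R) = -7686 - 14265*R + 9*R²)
147*(-16266) + m(E) = 147*(-16266) + (-7686 - 14265*395 + 9*395²) = -2391102 + (-7686 - 5634675 + 9*156025) = -2391102 + (-7686 - 5634675 + 1404225) = -2391102 - 4238136 = -6629238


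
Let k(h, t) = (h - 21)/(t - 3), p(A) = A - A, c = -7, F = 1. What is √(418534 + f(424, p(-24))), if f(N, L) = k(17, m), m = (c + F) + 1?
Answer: √1674138/2 ≈ 646.94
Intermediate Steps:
m = -5 (m = (-7 + 1) + 1 = -6 + 1 = -5)
p(A) = 0
k(h, t) = (-21 + h)/(-3 + t)
f(N, L) = ½ (f(N, L) = (-21 + 17)/(-3 - 5) = -4/(-8) = -⅛*(-4) = ½)
√(418534 + f(424, p(-24))) = √(418534 + ½) = √(837069/2) = √1674138/2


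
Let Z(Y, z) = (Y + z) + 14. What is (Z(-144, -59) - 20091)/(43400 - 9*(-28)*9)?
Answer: -5070/11417 ≈ -0.44407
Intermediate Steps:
Z(Y, z) = 14 + Y + z
(Z(-144, -59) - 20091)/(43400 - 9*(-28)*9) = ((14 - 144 - 59) - 20091)/(43400 - 9*(-28)*9) = (-189 - 20091)/(43400 + 252*9) = -20280/(43400 + 2268) = -20280/45668 = -20280*1/45668 = -5070/11417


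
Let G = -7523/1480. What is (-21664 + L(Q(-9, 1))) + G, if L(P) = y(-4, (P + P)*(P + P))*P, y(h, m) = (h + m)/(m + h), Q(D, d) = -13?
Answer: -32089483/1480 ≈ -21682.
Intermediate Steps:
G = -7523/1480 (G = -7523*1/1480 = -7523/1480 ≈ -5.0831)
y(h, m) = 1 (y(h, m) = (h + m)/(h + m) = 1)
L(P) = P (L(P) = 1*P = P)
(-21664 + L(Q(-9, 1))) + G = (-21664 - 13) - 7523/1480 = -21677 - 7523/1480 = -32089483/1480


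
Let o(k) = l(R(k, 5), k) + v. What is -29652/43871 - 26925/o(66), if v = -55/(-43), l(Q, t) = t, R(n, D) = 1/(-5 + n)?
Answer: -50878530261/126918803 ≈ -400.87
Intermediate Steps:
v = 55/43 (v = -55*(-1/43) = 55/43 ≈ 1.2791)
o(k) = 55/43 + k (o(k) = k + 55/43 = 55/43 + k)
-29652/43871 - 26925/o(66) = -29652/43871 - 26925/(55/43 + 66) = -29652*1/43871 - 26925/2893/43 = -29652/43871 - 26925*43/2893 = -29652/43871 - 1157775/2893 = -50878530261/126918803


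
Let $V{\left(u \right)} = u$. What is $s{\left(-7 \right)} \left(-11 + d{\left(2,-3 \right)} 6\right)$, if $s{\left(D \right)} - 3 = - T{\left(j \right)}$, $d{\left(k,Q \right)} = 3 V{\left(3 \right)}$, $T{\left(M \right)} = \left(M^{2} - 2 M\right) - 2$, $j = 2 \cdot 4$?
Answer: $-1849$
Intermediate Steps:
$j = 8$
$T{\left(M \right)} = -2 + M^{2} - 2 M$
$d{\left(k,Q \right)} = 9$ ($d{\left(k,Q \right)} = 3 \cdot 3 = 9$)
$s{\left(D \right)} = -43$ ($s{\left(D \right)} = 3 - \left(-2 + 8^{2} - 16\right) = 3 - \left(-2 + 64 - 16\right) = 3 - 46 = -43$)
$s{\left(-7 \right)} \left(-11 + d{\left(2,-3 \right)} 6\right) = - 43 \left(-11 + 9 \cdot 6\right) = - 43 \left(-11 + 54\right) = \left(-43\right) 43 = -1849$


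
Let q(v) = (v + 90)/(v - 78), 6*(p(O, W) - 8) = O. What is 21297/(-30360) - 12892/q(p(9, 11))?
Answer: 17872571779/2013880 ≈ 8874.7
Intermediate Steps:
p(O, W) = 8 + O/6
q(v) = (90 + v)/(-78 + v)
21297/(-30360) - 12892/q(p(9, 11)) = 21297/(-30360) - 12892*(-78 + (8 + (1/6)*9))/(90 + (8 + (1/6)*9)) = 21297*(-1/30360) - 12892*(-78 + (8 + 3/2))/(90 + (8 + 3/2)) = -7099/10120 - 12892*(-78 + 19/2)/(90 + 19/2) = -7099/10120 - 12892/((199/2)/(-137/2)) = -7099/10120 - 12892/((-2/137*199/2)) = -7099/10120 - 12892/(-199/137) = -7099/10120 - 12892*(-137/199) = -7099/10120 + 1766204/199 = 17872571779/2013880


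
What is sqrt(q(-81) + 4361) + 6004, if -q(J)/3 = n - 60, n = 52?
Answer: 6004 + sqrt(4385) ≈ 6070.2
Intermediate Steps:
q(J) = 24 (q(J) = -3*(52 - 60) = -3*(-8) = 24)
sqrt(q(-81) + 4361) + 6004 = sqrt(24 + 4361) + 6004 = sqrt(4385) + 6004 = 6004 + sqrt(4385)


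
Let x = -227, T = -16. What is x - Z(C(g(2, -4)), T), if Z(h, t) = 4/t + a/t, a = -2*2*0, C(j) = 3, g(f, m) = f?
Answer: -907/4 ≈ -226.75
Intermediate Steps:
a = 0 (a = -4*0 = 0)
Z(h, t) = 4/t (Z(h, t) = 4/t + 0/t = 4/t + 0 = 4/t)
x - Z(C(g(2, -4)), T) = -227 - 4/(-16) = -227 - 4*(-1)/16 = -227 - 1*(-¼) = -227 + ¼ = -907/4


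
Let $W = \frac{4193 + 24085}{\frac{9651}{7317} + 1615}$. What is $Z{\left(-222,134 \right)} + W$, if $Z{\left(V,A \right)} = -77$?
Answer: $- \frac{117289756}{1971101} \approx -59.505$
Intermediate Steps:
$W = \frac{34485021}{1971101}$ ($W = \frac{28278}{9651 \cdot \frac{1}{7317} + 1615} = \frac{28278}{\frac{3217}{2439} + 1615} = \frac{28278}{\frac{3942202}{2439}} = 28278 \cdot \frac{2439}{3942202} = \frac{34485021}{1971101} \approx 17.495$)
$Z{\left(-222,134 \right)} + W = -77 + \frac{34485021}{1971101} = - \frac{117289756}{1971101}$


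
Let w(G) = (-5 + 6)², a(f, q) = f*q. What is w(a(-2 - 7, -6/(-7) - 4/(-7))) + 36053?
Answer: 36054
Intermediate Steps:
w(G) = 1 (w(G) = 1² = 1)
w(a(-2 - 7, -6/(-7) - 4/(-7))) + 36053 = 1 + 36053 = 36054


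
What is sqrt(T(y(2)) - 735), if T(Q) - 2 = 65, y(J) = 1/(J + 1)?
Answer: 2*I*sqrt(167) ≈ 25.846*I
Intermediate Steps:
y(J) = 1/(1 + J)
T(Q) = 67 (T(Q) = 2 + 65 = 67)
sqrt(T(y(2)) - 735) = sqrt(67 - 735) = sqrt(-668) = 2*I*sqrt(167)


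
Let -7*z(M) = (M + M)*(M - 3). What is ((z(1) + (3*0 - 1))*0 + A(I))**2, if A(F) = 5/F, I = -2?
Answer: 25/4 ≈ 6.2500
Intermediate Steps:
z(M) = -2*M*(-3 + M)/7 (z(M) = -(M + M)*(M - 3)/7 = -2*M*(-3 + M)/7)
((z(1) + (3*0 - 1))*0 + A(I))**2 = (((2/7)*1*(3 - 1*1) + (3*0 - 1))*0 + 5/(-2))**2 = (((2/7)*1*(3 - 1) + (0 - 1))*0 + 5*(-1/2))**2 = (((2/7)*1*2 - 1)*0 - 5/2)**2 = ((4/7 - 1)*0 - 5/2)**2 = (-3/7*0 - 5/2)**2 = (0 - 5/2)**2 = (-5/2)**2 = 25/4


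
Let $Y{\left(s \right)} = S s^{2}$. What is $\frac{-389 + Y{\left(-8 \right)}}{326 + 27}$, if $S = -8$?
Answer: $- \frac{901}{353} \approx -2.5524$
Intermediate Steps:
$Y{\left(s \right)} = - 8 s^{2}$
$\frac{-389 + Y{\left(-8 \right)}}{326 + 27} = \frac{-389 - 8 \left(-8\right)^{2}}{326 + 27} = \frac{-389 - 512}{353} = \left(-389 - 512\right) \frac{1}{353} = \left(-901\right) \frac{1}{353} = - \frac{901}{353}$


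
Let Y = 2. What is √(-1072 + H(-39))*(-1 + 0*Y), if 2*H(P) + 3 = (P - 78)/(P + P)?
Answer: -I*√4291/2 ≈ -32.753*I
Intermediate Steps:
H(P) = -3/2 + (-78 + P)/(4*P) (H(P) = -3/2 + ((P - 78)/(P + P))/2 = -3/2 + ((-78 + P)/((2*P)))/2 = -3/2 + ((-78 + P)*(1/(2*P)))/2 = -3/2 + ((-78 + P)/(2*P))/2 = -3/2 + (-78 + P)/(4*P))
√(-1072 + H(-39))*(-1 + 0*Y) = √(-1072 + (¼)*(-78 - 5*(-39))/(-39))*(-1 + 0*2) = √(-1072 + (¼)*(-1/39)*(-78 + 195))*(-1 + 0) = √(-1072 + (¼)*(-1/39)*117)*(-1) = √(-1072 - ¾)*(-1) = √(-4291/4)*(-1) = (I*√4291/2)*(-1) = -I*√4291/2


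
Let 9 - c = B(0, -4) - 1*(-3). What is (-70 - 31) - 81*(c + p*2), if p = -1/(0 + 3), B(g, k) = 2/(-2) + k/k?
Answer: -533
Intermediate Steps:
B(g, k) = 0 (B(g, k) = 2*(-½) + 1 = -1 + 1 = 0)
c = 6 (c = 9 - (0 - 1*(-3)) = 9 - (0 + 3) = 9 - 1*3 = 9 - 3 = 6)
p = -⅓ (p = -1/3 = -1*⅓ = -⅓ ≈ -0.33333)
(-70 - 31) - 81*(c + p*2) = (-70 - 31) - 81*(6 - ⅓*2) = -101 - 81*(6 - ⅔) = -101 - 81*16/3 = -101 - 432 = -533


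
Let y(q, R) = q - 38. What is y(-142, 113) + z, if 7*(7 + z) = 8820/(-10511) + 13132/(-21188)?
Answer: -10423159308/55676767 ≈ -187.21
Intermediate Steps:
y(q, R) = -38 + q
z = -401341248/55676767 (z = -7 + (8820/(-10511) + 13132/(-21188))/7 = -7 + (8820*(-1/10511) + 13132*(-1/21188))/7 = -7 + (-8820/10511 - 3283/5297)/7 = -7 + (⅐)*(-81227153/55676767) = -7 - 11603879/55676767 = -401341248/55676767 ≈ -7.2084)
y(-142, 113) + z = (-38 - 142) - 401341248/55676767 = -180 - 401341248/55676767 = -10423159308/55676767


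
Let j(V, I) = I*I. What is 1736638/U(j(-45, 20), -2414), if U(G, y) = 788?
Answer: 868319/394 ≈ 2203.9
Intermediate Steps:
j(V, I) = I**2
1736638/U(j(-45, 20), -2414) = 1736638/788 = 1736638*(1/788) = 868319/394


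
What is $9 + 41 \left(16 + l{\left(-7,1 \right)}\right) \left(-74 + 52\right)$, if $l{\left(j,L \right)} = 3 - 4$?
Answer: $-13521$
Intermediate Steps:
$l{\left(j,L \right)} = -1$ ($l{\left(j,L \right)} = 3 - 4 = -1$)
$9 + 41 \left(16 + l{\left(-7,1 \right)}\right) \left(-74 + 52\right) = 9 + 41 \left(16 - 1\right) \left(-74 + 52\right) = 9 + 41 \cdot 15 \left(-22\right) = 9 + 41 \left(-330\right) = 9 - 13530 = -13521$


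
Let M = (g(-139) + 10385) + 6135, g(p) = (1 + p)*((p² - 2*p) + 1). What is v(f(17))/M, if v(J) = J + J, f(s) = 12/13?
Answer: -3/4368455 ≈ -6.8674e-7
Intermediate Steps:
f(s) = 12/13 (f(s) = 12*(1/13) = 12/13)
v(J) = 2*J
g(p) = (1 + p)*(1 + p² - 2*p)
M = -2688280 (M = ((1 + (-139)³ - 1*(-139) - 1*(-139)²) + 10385) + 6135 = ((1 - 2685619 + 139 - 1*19321) + 10385) + 6135 = ((1 - 2685619 + 139 - 19321) + 10385) + 6135 = (-2704800 + 10385) + 6135 = -2694415 + 6135 = -2688280)
v(f(17))/M = (2*(12/13))/(-2688280) = (24/13)*(-1/2688280) = -3/4368455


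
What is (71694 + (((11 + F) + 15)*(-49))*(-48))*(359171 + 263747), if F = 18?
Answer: 109124021076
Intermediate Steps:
(71694 + (((11 + F) + 15)*(-49))*(-48))*(359171 + 263747) = (71694 + (((11 + 18) + 15)*(-49))*(-48))*(359171 + 263747) = (71694 + ((29 + 15)*(-49))*(-48))*622918 = (71694 + (44*(-49))*(-48))*622918 = (71694 - 2156*(-48))*622918 = (71694 + 103488)*622918 = 175182*622918 = 109124021076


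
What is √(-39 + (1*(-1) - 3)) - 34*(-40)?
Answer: 1360 + I*√43 ≈ 1360.0 + 6.5574*I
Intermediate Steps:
√(-39 + (1*(-1) - 3)) - 34*(-40) = √(-39 + (-1 - 3)) + 1360 = √(-39 - 4) + 1360 = √(-43) + 1360 = I*√43 + 1360 = 1360 + I*√43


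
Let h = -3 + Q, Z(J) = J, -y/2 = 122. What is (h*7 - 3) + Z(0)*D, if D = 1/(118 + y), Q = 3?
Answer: -3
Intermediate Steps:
y = -244 (y = -2*122 = -244)
h = 0 (h = -3 + 3 = 0)
D = -1/126 (D = 1/(118 - 244) = 1/(-126) = -1/126 ≈ -0.0079365)
(h*7 - 3) + Z(0)*D = (0*7 - 3) + 0*(-1/126) = (0 - 3) + 0 = -3 + 0 = -3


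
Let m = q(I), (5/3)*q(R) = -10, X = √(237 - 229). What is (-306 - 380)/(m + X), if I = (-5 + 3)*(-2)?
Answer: 147 + 49*√2 ≈ 216.30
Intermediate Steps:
X = 2*√2 (X = √8 = 2*√2 ≈ 2.8284)
I = 4 (I = -2*(-2) = 4)
q(R) = -6 (q(R) = (⅗)*(-10) = -6)
m = -6
(-306 - 380)/(m + X) = (-306 - 380)/(-6 + 2*√2) = -686/(-6 + 2*√2)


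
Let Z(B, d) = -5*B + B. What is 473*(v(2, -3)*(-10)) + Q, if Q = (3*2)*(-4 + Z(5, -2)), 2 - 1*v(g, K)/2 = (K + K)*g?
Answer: -132584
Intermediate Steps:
Z(B, d) = -4*B
v(g, K) = 4 - 4*K*g (v(g, K) = 4 - 2*(K + K)*g = 4 - 2*2*K*g = 4 - 4*K*g)
Q = -144 (Q = (3*2)*(-4 - 4*5) = 6*(-4 - 20) = 6*(-24) = -144)
473*(v(2, -3)*(-10)) + Q = 473*((4 - 4*(-3)*2)*(-10)) - 144 = 473*((4 + 24)*(-10)) - 144 = 473*(28*(-10)) - 144 = 473*(-280) - 144 = -132440 - 144 = -132584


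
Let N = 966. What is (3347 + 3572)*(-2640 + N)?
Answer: -11582406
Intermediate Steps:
(3347 + 3572)*(-2640 + N) = (3347 + 3572)*(-2640 + 966) = 6919*(-1674) = -11582406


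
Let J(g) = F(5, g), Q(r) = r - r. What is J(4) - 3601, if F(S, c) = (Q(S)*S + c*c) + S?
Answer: -3580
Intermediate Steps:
Q(r) = 0
F(S, c) = S + c**2 (F(S, c) = (0*S + c*c) + S = (0 + c**2) + S = c**2 + S = S + c**2)
J(g) = 5 + g**2
J(4) - 3601 = (5 + 4**2) - 3601 = (5 + 16) - 3601 = 21 - 3601 = -3580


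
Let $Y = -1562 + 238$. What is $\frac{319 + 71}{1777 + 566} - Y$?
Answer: $\frac{1034174}{781} \approx 1324.2$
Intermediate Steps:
$Y = -1324$
$\frac{319 + 71}{1777 + 566} - Y = \frac{319 + 71}{1777 + 566} - -1324 = \frac{390}{2343} + 1324 = 390 \cdot \frac{1}{2343} + 1324 = \frac{130}{781} + 1324 = \frac{1034174}{781}$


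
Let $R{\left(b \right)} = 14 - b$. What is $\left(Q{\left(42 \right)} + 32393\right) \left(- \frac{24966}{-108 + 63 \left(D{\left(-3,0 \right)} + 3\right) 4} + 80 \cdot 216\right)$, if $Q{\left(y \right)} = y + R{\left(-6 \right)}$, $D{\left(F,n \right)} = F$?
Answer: $\frac{3409949485}{6} \approx 5.6833 \cdot 10^{8}$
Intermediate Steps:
$Q{\left(y \right)} = 20 + y$ ($Q{\left(y \right)} = y + \left(14 - -6\right) = y + \left(14 + 6\right) = y + 20 = 20 + y$)
$\left(Q{\left(42 \right)} + 32393\right) \left(- \frac{24966}{-108 + 63 \left(D{\left(-3,0 \right)} + 3\right) 4} + 80 \cdot 216\right) = \left(\left(20 + 42\right) + 32393\right) \left(- \frac{24966}{-108 + 63 \left(-3 + 3\right) 4} + 80 \cdot 216\right) = \left(62 + 32393\right) \left(- \frac{24966}{-108 + 63 \cdot 0 \cdot 4} + 17280\right) = 32455 \left(- \frac{24966}{-108 + 63 \cdot 0} + 17280\right) = 32455 \left(- \frac{24966}{-108 + 0} + 17280\right) = 32455 \left(- \frac{24966}{-108} + 17280\right) = 32455 \left(\left(-24966\right) \left(- \frac{1}{108}\right) + 17280\right) = 32455 \left(\frac{1387}{6} + 17280\right) = 32455 \cdot \frac{105067}{6} = \frac{3409949485}{6}$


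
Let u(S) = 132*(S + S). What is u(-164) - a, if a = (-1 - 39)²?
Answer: -44896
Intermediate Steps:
u(S) = 264*S (u(S) = 132*(2*S) = 264*S)
a = 1600 (a = (-40)² = 1600)
u(-164) - a = 264*(-164) - 1*1600 = -43296 - 1600 = -44896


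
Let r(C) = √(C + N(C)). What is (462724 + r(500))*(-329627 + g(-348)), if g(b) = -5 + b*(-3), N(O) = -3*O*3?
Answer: -152045553712 - 6571760*I*√10 ≈ -1.5205e+11 - 2.0782e+7*I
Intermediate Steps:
N(O) = -9*O
r(C) = 2*√2*√(-C) (r(C) = √(C - 9*C) = √(-8*C) = 2*√2*√(-C))
g(b) = -5 - 3*b
(462724 + r(500))*(-329627 + g(-348)) = (462724 + 2*√2*√(-1*500))*(-329627 + (-5 - 3*(-348))) = (462724 + 2*√2*√(-500))*(-329627 + (-5 + 1044)) = (462724 + 2*√2*(10*I*√5))*(-329627 + 1039) = (462724 + 20*I*√10)*(-328588) = -152045553712 - 6571760*I*√10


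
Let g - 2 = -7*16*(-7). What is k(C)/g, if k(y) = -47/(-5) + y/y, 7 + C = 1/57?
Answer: 26/1965 ≈ 0.013232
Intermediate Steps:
C = -398/57 (C = -7 + 1/57 = -398/57 ≈ -6.9825)
g = 786 (g = 2 - 7*16*(-7) = 2 - 112*(-7) = 2 + 784 = 786)
k(y) = 52/5 (k(y) = -47*(-⅕) + 1 = 47/5 + 1 = 52/5)
k(C)/g = (52/5)/786 = (52/5)*(1/786) = 26/1965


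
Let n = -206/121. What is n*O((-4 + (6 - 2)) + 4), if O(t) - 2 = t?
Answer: -1236/121 ≈ -10.215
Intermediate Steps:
n = -206/121 (n = -206*1/121 = -206/121 ≈ -1.7025)
O(t) = 2 + t
n*O((-4 + (6 - 2)) + 4) = -206*(2 + ((-4 + (6 - 2)) + 4))/121 = -206*(2 + ((-4 + 4) + 4))/121 = -206*(2 + (0 + 4))/121 = -206*(2 + 4)/121 = -206/121*6 = -1236/121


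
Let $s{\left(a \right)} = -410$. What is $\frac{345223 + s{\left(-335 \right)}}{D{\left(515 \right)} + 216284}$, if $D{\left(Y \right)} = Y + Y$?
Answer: $\frac{344813}{217314} \approx 1.5867$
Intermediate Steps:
$D{\left(Y \right)} = 2 Y$
$\frac{345223 + s{\left(-335 \right)}}{D{\left(515 \right)} + 216284} = \frac{345223 - 410}{2 \cdot 515 + 216284} = \frac{344813}{1030 + 216284} = \frac{344813}{217314}$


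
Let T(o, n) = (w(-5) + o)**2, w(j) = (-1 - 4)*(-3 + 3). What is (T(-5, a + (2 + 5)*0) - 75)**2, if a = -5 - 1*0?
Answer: 2500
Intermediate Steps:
w(j) = 0 (w(j) = -5*0 = 0)
a = -5 (a = -5 + 0 = -5)
T(o, n) = o**2 (T(o, n) = (0 + o)**2 = o**2)
(T(-5, a + (2 + 5)*0) - 75)**2 = ((-5)**2 - 75)**2 = (25 - 75)**2 = (-50)**2 = 2500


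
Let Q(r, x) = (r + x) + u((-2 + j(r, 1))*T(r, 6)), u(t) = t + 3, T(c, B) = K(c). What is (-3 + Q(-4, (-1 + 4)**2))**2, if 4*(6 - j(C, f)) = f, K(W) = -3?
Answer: 625/16 ≈ 39.063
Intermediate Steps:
j(C, f) = 6 - f/4
T(c, B) = -3
u(t) = 3 + t
Q(r, x) = -33/4 + r + x (Q(r, x) = (r + x) + (3 + (-2 + (6 - 1/4*1))*(-3)) = (r + x) + (3 + (-2 + (6 - 1/4))*(-3)) = (r + x) + (3 + (-2 + 23/4)*(-3)) = (r + x) + (3 + (15/4)*(-3)) = (r + x) + (3 - 45/4) = (r + x) - 33/4 = -33/4 + r + x)
(-3 + Q(-4, (-1 + 4)**2))**2 = (-3 + (-33/4 - 4 + (-1 + 4)**2))**2 = (-3 + (-33/4 - 4 + 3**2))**2 = (-3 + (-33/4 - 4 + 9))**2 = (-3 - 13/4)**2 = (-25/4)**2 = 625/16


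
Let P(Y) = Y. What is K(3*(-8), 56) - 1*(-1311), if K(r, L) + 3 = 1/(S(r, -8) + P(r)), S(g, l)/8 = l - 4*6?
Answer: 366239/280 ≈ 1308.0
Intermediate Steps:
S(g, l) = -192 + 8*l (S(g, l) = 8*(l - 4*6) = 8*(l - 24) = 8*(-24 + l) = -192 + 8*l)
K(r, L) = -3 + 1/(-256 + r) (K(r, L) = -3 + 1/((-192 + 8*(-8)) + r) = -3 + 1/((-192 - 64) + r) = -3 + 1/(-256 + r))
K(3*(-8), 56) - 1*(-1311) = (769 - 9*(-8))/(-256 + 3*(-8)) - 1*(-1311) = (769 - 3*(-24))/(-256 - 24) + 1311 = (769 + 72)/(-280) + 1311 = -1/280*841 + 1311 = -841/280 + 1311 = 366239/280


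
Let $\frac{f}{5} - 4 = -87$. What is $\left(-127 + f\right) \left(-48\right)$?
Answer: $26016$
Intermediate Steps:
$f = -415$ ($f = 20 + 5 \left(-87\right) = 20 - 435 = -415$)
$\left(-127 + f\right) \left(-48\right) = \left(-127 - 415\right) \left(-48\right) = \left(-542\right) \left(-48\right) = 26016$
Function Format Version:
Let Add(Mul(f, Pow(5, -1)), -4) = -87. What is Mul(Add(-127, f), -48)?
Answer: 26016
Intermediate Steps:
f = -415 (f = Add(20, Mul(5, -87)) = Add(20, -435) = -415)
Mul(Add(-127, f), -48) = Mul(Add(-127, -415), -48) = Mul(-542, -48) = 26016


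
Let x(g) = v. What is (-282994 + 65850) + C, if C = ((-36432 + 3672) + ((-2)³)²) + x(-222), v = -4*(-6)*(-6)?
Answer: -249984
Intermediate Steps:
v = -144 (v = 24*(-6) = -144)
x(g) = -144
C = -32840 (C = ((-36432 + 3672) + ((-2)³)²) - 144 = (-32760 + (-8)²) - 144 = (-32760 + 64) - 144 = -32696 - 144 = -32840)
(-282994 + 65850) + C = (-282994 + 65850) - 32840 = -217144 - 32840 = -249984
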